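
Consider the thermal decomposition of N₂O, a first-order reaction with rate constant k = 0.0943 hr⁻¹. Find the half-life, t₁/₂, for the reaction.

7.35 hr

Step 1: For a first-order reaction, t₁/₂ = ln(2)/k
Step 2: t₁/₂ = ln(2)/0.0943
Step 3: t₁/₂ = 0.6931/0.0943 = 7.35 hr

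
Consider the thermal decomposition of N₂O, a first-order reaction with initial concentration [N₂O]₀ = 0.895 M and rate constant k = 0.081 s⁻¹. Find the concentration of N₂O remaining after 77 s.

0.00175 M

Step 1: For a first-order reaction: [N₂O] = [N₂O]₀ × e^(-kt)
Step 2: [N₂O] = 0.895 × e^(-0.081 × 77)
Step 3: [N₂O] = 0.895 × e^(-6.237)
Step 4: [N₂O] = 0.895 × 0.00195571 = 0.00175 M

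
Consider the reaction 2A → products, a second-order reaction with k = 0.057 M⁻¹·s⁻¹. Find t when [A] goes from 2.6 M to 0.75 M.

16.64 s

Step 1: For second-order: t = (1/[A] - 1/[A]₀)/k
Step 2: t = (1/0.75 - 1/2.6)/0.057
Step 3: t = (1.333 - 0.3846)/0.057
Step 4: t = 0.9487/0.057 = 16.64 s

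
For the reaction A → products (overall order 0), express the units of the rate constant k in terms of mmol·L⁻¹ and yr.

mmol·L⁻¹·yr⁻¹

Step 1: For overall order n, rate = k × (concentration)^n.
Step 2: Rate has units mmol·L⁻¹·yr⁻¹; concentration term has units (mmol·L⁻¹)^0.
Step 3: k = rate / (concentration)^n, so units of k = (mmol·L⁻¹)^(1-0)·yr⁻¹ = mmol·L⁻¹·yr⁻¹.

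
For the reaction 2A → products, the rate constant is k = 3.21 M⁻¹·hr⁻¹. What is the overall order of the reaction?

second order (2)

Step 1: The units of k for an nth-order reaction are (concentration)^(1-n)·(time)⁻¹.
Step 2: Here k has units M⁻¹·hr⁻¹, so the concentration exponent is -1.
Step 3: 1 - n = -1 ⇒ n = 2. The reaction is second order.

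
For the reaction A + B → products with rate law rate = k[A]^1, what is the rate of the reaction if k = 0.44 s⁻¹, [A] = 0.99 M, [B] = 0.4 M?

0.4356 M/s

Step 1: The rate law is rate = k[A]^1
Step 2: Note that the rate does not depend on [B] (zero order in B).
Step 3: rate = 0.44 × (0.99)^1 = 0.4356 M/s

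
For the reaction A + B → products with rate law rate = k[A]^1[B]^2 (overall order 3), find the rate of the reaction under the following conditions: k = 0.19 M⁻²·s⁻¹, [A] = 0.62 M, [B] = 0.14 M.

0.002309 M/s

Step 1: The rate law is rate = k[A]^1[B]^2, overall order = 1+2 = 3
Step 2: Substitute values: rate = 0.19 × (0.62)^1 × (0.14)^2
Step 3: rate = 0.19 × 0.62 × 0.0196 = 0.00230888 M/s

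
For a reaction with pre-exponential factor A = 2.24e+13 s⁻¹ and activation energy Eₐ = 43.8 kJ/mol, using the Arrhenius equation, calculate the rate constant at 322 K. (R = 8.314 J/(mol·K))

1.76e+06 s⁻¹

Step 1: Use the Arrhenius equation: k = A × exp(-Eₐ/RT)
Step 2: Convert Eₐ to J/mol: 43.8 kJ/mol = 43800 J/mol
Step 3: Calculate the exponent: -Eₐ/(RT) = -43800/(8.314 × 322) = -16.36094
Step 4: k = 2.24e+13 × exp(-16.36094)
Step 5: k = 2.24e+13 × 7.84394e-08 = 1.7570e+06 s⁻¹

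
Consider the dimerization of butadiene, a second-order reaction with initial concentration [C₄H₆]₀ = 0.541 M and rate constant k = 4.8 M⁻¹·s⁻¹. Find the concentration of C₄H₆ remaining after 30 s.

0.006856 M

Step 1: For a second-order reaction: 1/[C₄H₆] = 1/[C₄H₆]₀ + kt
Step 2: 1/[C₄H₆] = 1/0.541 + 4.8 × 30
Step 3: 1/[C₄H₆] = 1.848 + 144 = 145.8
Step 4: [C₄H₆] = 1/145.8 = 0.006856 M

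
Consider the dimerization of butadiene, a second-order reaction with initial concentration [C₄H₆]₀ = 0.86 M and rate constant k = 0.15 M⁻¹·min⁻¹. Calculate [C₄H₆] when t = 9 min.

0.398 M

Step 1: For a second-order reaction: 1/[C₄H₆] = 1/[C₄H₆]₀ + kt
Step 2: 1/[C₄H₆] = 1/0.86 + 0.15 × 9
Step 3: 1/[C₄H₆] = 1.163 + 1.35 = 2.513
Step 4: [C₄H₆] = 1/2.513 = 0.398 M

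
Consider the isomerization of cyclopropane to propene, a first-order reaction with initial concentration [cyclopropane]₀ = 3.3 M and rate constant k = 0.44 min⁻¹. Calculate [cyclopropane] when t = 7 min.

0.1517 M

Step 1: For a first-order reaction: [cyclopropane] = [cyclopropane]₀ × e^(-kt)
Step 2: [cyclopropane] = 3.3 × e^(-0.44 × 7)
Step 3: [cyclopropane] = 3.3 × e^(-3.08)
Step 4: [cyclopropane] = 3.3 × 0.0459593 = 0.1517 M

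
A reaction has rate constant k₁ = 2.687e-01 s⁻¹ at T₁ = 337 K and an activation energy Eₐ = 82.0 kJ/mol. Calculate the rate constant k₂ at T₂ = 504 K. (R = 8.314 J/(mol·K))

4.374e+03 s⁻¹

Step 1: Use the two-temperature Arrhenius form: ln(k₂/k₁) = -Eₐ/R × (1/T₂ - 1/T₁)
Step 2: Convert Eₐ to J/mol: 82.0 kJ/mol = 82000 J/mol
Step 3: 1/T₂ - 1/T₁ = 1/504 - 1/337 = -9.832321e-04 K⁻¹
Step 4: ln(k₂/k₁) = -82000/8.314 × -9.832321e-04 = 9.69750
Step 5: k₂ = k₁ × exp(9.69750) = 2.687e-01 × 1.62769e+04 = 4.374e+03 s⁻¹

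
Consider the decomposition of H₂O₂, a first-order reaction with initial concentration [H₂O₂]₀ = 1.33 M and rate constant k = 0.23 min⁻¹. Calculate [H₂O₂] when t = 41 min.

0.0001068 M

Step 1: For a first-order reaction: [H₂O₂] = [H₂O₂]₀ × e^(-kt)
Step 2: [H₂O₂] = 1.33 × e^(-0.23 × 41)
Step 3: [H₂O₂] = 1.33 × e^(-9.43)
Step 4: [H₂O₂] = 1.33 × 8.02792e-05 = 0.0001068 M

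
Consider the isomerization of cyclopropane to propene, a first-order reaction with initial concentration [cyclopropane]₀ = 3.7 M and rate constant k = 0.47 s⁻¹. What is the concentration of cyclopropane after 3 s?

0.9033 M

Step 1: For a first-order reaction: [cyclopropane] = [cyclopropane]₀ × e^(-kt)
Step 2: [cyclopropane] = 3.7 × e^(-0.47 × 3)
Step 3: [cyclopropane] = 3.7 × e^(-1.41)
Step 4: [cyclopropane] = 3.7 × 0.244143 = 0.9033 M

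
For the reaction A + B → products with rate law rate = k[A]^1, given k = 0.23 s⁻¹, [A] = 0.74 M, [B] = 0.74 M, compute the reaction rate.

0.1702 M/s

Step 1: The rate law is rate = k[A]^1
Step 2: Note that the rate does not depend on [B] (zero order in B).
Step 3: rate = 0.23 × (0.74)^1 = 0.1702 M/s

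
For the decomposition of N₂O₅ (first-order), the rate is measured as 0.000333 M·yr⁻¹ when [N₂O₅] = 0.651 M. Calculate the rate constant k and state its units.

0.0005115 yr⁻¹

Step 1: rate = k[N₂O₅]^1, so k = rate / [N₂O₅]^1.
Step 2: k = 0.000333 / (0.651)^1 = 0.000333 / 0.651.
Step 3: k = 0.0005115 yr⁻¹.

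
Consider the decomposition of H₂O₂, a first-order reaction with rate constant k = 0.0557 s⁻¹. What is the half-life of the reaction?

12.44 s

Step 1: For a first-order reaction, t₁/₂ = ln(2)/k
Step 2: t₁/₂ = ln(2)/0.0557
Step 3: t₁/₂ = 0.6931/0.0557 = 12.44 s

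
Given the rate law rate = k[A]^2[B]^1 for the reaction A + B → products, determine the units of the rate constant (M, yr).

M⁻²·yr⁻¹

Step 1: Overall order = 2 + 1 = 3.
Step 2: rate has units M·yr⁻¹; [A]^2[B]^1 has units M^3.
Step 3: k = rate/([A]^2[B]^1), so units of k = M^(1-3)·yr⁻¹ = M⁻²·yr⁻¹.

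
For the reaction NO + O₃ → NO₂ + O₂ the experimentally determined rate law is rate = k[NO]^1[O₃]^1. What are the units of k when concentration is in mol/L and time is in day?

(mol/L)⁻¹·day⁻¹

Step 1: Overall order = 1 + 1 = 2.
Step 2: rate has units mol/L·day⁻¹; [NO]^1[O₃]^1 has units (mol/L)^2.
Step 3: k = rate/([NO]^1[O₃]^1), so units of k = (mol/L)^(1-2)·day⁻¹ = (mol/L)⁻¹·day⁻¹.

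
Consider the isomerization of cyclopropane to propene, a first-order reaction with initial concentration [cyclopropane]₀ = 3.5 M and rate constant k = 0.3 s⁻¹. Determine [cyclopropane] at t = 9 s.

0.2352 M

Step 1: For a first-order reaction: [cyclopropane] = [cyclopropane]₀ × e^(-kt)
Step 2: [cyclopropane] = 3.5 × e^(-0.3 × 9)
Step 3: [cyclopropane] = 3.5 × e^(-2.7)
Step 4: [cyclopropane] = 3.5 × 0.0672055 = 0.2352 M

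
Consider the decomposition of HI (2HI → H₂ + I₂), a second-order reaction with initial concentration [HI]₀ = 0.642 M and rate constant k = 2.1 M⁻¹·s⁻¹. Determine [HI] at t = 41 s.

0.01141 M

Step 1: For a second-order reaction: 1/[HI] = 1/[HI]₀ + kt
Step 2: 1/[HI] = 1/0.642 + 2.1 × 41
Step 3: 1/[HI] = 1.558 + 86.1 = 87.66
Step 4: [HI] = 1/87.66 = 0.01141 M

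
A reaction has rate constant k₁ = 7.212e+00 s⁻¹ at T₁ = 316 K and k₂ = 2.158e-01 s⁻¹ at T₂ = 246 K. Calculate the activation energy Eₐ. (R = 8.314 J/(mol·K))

32.4 kJ/mol

Step 1: Use the two-temperature Arrhenius form: ln(k₂/k₁) = -Eₐ/R × (1/T₂ - 1/T₁)
Step 2: ln(k₂/k₁) = ln(2.158e-01/7.212e+00) = ln(0.0299224) = -3.50915
Step 3: 1/T₂ - 1/T₁ = 1/246 - 1/316 = 9.004837e-04 K⁻¹
Step 4: Eₐ = -R × ln(k₂/k₁) / (1/T₂ - 1/T₁) = -8.314 × -3.50915 / 9.004837e-04
Step 5: Eₐ = 3.2399e+04 J/mol = 32.4 kJ/mol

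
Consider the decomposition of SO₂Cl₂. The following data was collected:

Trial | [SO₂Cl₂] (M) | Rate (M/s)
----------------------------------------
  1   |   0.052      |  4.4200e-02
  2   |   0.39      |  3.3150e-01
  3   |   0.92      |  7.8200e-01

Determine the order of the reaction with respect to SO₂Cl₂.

first order (1)

Step 1: Compare trials to find order n where rate₂/rate₁ = ([SO₂Cl₂]₂/[SO₂Cl₂]₁)^n
Step 2: rate₂/rate₁ = 3.3150e-01/4.4200e-02 = 7.5
Step 3: [SO₂Cl₂]₂/[SO₂Cl₂]₁ = 0.39/0.052 = 7.5
Step 4: n = ln(7.5)/ln(7.5) = 1.00 ≈ 1
Step 5: The reaction is first order in SO₂Cl₂.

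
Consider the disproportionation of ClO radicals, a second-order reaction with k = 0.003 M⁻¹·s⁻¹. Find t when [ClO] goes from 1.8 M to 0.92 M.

177.1 s

Step 1: For second-order: t = (1/[ClO] - 1/[ClO]₀)/k
Step 2: t = (1/0.92 - 1/1.8)/0.003
Step 3: t = (1.087 - 0.5556)/0.003
Step 4: t = 0.5314/0.003 = 177.1 s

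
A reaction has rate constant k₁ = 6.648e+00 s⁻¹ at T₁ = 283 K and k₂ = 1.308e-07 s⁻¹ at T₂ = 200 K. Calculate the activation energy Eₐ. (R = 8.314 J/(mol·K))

100.6 kJ/mol

Step 1: Use the two-temperature Arrhenius form: ln(k₂/k₁) = -Eₐ/R × (1/T₂ - 1/T₁)
Step 2: ln(k₂/k₁) = ln(1.308e-07/6.648e+00) = ln(1.96751e-08) = -17.7439
Step 3: 1/T₂ - 1/T₁ = 1/200 - 1/283 = 1.466431e-03 K⁻¹
Step 4: Eₐ = -R × ln(k₂/k₁) / (1/T₂ - 1/T₁) = -8.314 × -17.7439 / 1.466431e-03
Step 5: Eₐ = 1.0060e+05 J/mol = 100.6 kJ/mol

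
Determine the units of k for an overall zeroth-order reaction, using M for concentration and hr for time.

M·hr⁻¹

Step 1: For overall order n, rate = k × (concentration)^n.
Step 2: Rate has units M·hr⁻¹; concentration term has units M^0.
Step 3: k = rate / (concentration)^n, so units of k = M^(1-0)·hr⁻¹ = M·hr⁻¹.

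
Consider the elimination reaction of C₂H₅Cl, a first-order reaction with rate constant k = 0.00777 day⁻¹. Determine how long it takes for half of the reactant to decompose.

89.21 day

Step 1: For a first-order reaction, t₁/₂ = ln(2)/k
Step 2: t₁/₂ = ln(2)/0.00777
Step 3: t₁/₂ = 0.6931/0.00777 = 89.21 day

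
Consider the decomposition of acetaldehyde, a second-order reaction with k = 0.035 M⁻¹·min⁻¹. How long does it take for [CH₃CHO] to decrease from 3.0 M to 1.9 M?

5.514 min

Step 1: For second-order: t = (1/[CH₃CHO] - 1/[CH₃CHO]₀)/k
Step 2: t = (1/1.9 - 1/3.0)/0.035
Step 3: t = (0.5263 - 0.3333)/0.035
Step 4: t = 0.193/0.035 = 5.514 min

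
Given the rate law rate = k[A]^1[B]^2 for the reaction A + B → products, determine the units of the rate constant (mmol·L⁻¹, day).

(mmol·L⁻¹)⁻²·day⁻¹

Step 1: Overall order = 1 + 2 = 3.
Step 2: rate has units mmol·L⁻¹·day⁻¹; [A]^1[B]^2 has units (mmol·L⁻¹)^3.
Step 3: k = rate/([A]^1[B]^2), so units of k = (mmol·L⁻¹)^(1-3)·day⁻¹ = (mmol·L⁻¹)⁻²·day⁻¹.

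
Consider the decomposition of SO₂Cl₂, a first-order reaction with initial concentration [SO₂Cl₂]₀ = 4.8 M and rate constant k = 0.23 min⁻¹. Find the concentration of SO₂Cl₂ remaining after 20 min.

0.04825 M

Step 1: For a first-order reaction: [SO₂Cl₂] = [SO₂Cl₂]₀ × e^(-kt)
Step 2: [SO₂Cl₂] = 4.8 × e^(-0.23 × 20)
Step 3: [SO₂Cl₂] = 4.8 × e^(-4.6)
Step 4: [SO₂Cl₂] = 4.8 × 0.0100518 = 0.04825 M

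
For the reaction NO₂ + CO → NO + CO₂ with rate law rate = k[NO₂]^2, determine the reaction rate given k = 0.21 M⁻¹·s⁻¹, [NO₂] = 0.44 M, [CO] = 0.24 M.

0.04066 M/s

Step 1: The rate law is rate = k[NO₂]^2
Step 2: Note that the rate does not depend on [CO] (zero order in CO).
Step 3: rate = 0.21 × (0.44)^2 = 0.040656 M/s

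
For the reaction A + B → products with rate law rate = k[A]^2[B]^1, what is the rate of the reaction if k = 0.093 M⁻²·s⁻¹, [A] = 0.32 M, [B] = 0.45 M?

0.004285 M/s

Step 1: The rate law is rate = k[A]^2[B]^1
Step 2: Substitute: rate = 0.093 × (0.32)^2 × (0.45)^1
Step 3: rate = 0.093 × 0.1024 × 0.45 = 0.00428544 M/s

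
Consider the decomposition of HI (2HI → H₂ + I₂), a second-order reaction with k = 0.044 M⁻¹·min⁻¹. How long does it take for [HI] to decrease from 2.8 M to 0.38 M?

51.69 min

Step 1: For second-order: t = (1/[HI] - 1/[HI]₀)/k
Step 2: t = (1/0.38 - 1/2.8)/0.044
Step 3: t = (2.632 - 0.3571)/0.044
Step 4: t = 2.274/0.044 = 51.69 min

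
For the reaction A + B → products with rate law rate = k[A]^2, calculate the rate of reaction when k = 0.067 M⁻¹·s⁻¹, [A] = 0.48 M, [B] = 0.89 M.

0.01544 M/s

Step 1: The rate law is rate = k[A]^2
Step 2: Note that the rate does not depend on [B] (zero order in B).
Step 3: rate = 0.067 × (0.48)^2 = 0.0154368 M/s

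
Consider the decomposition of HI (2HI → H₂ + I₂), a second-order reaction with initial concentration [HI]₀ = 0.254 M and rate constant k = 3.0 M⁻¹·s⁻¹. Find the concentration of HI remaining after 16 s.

0.01925 M

Step 1: For a second-order reaction: 1/[HI] = 1/[HI]₀ + kt
Step 2: 1/[HI] = 1/0.254 + 3.0 × 16
Step 3: 1/[HI] = 3.937 + 48 = 51.94
Step 4: [HI] = 1/51.94 = 0.01925 M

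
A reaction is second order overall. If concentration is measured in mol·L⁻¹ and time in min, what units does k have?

(mol·L⁻¹)⁻¹·min⁻¹

Step 1: For overall order n, rate = k × (concentration)^n.
Step 2: Rate has units mol·L⁻¹·min⁻¹; concentration term has units (mol·L⁻¹)^2.
Step 3: k = rate / (concentration)^n, so units of k = (mol·L⁻¹)^(1-2)·min⁻¹ = (mol·L⁻¹)⁻¹·min⁻¹.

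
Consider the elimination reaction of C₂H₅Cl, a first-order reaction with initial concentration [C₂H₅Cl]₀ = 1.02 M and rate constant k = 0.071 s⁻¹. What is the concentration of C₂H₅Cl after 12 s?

0.4351 M

Step 1: For a first-order reaction: [C₂H₅Cl] = [C₂H₅Cl]₀ × e^(-kt)
Step 2: [C₂H₅Cl] = 1.02 × e^(-0.071 × 12)
Step 3: [C₂H₅Cl] = 1.02 × e^(-0.852)
Step 4: [C₂H₅Cl] = 1.02 × 0.426561 = 0.4351 M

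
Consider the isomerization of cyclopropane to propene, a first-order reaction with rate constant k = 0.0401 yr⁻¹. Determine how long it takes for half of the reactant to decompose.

17.29 yr

Step 1: For a first-order reaction, t₁/₂ = ln(2)/k
Step 2: t₁/₂ = ln(2)/0.0401
Step 3: t₁/₂ = 0.6931/0.0401 = 17.29 yr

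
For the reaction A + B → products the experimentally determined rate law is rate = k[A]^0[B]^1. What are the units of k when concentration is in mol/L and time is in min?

min⁻¹

Step 1: Overall order = 0 + 1 = 1.
Step 2: rate has units mol/L·min⁻¹; [A]^0[B]^1 has units (mol/L)^1.
Step 3: k = rate/([A]^0[B]^1), so units of k = (mol/L)^(1-1)·min⁻¹ = min⁻¹.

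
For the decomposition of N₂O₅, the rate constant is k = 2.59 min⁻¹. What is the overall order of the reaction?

first order (1)

Step 1: The units of k for an nth-order reaction are (concentration)^(1-n)·(time)⁻¹.
Step 2: Here k has units min⁻¹, so the concentration exponent is 0.
Step 3: 1 - n = 0 ⇒ n = 1. The reaction is first order.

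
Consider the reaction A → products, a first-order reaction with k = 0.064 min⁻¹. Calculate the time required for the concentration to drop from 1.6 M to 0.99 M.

7.501 min

Step 1: For first-order: t = ln([A]₀/[A])/k
Step 2: t = ln(1.6/0.99)/0.064
Step 3: t = ln(1.616)/0.064
Step 4: t = 0.4801/0.064 = 7.501 min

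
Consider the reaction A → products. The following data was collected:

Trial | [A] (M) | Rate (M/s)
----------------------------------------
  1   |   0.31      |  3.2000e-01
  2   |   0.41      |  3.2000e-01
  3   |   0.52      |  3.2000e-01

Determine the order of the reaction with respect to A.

zeroth order (0)

Step 1: Compare trials - when concentration changes, rate stays constant.
Step 2: rate₂/rate₁ = 3.2000e-01/3.2000e-01 = 1
Step 3: [A]₂/[A]₁ = 0.41/0.31 = 1.323
Step 4: Since rate ratio ≈ (conc ratio)^0, the reaction is zeroth order.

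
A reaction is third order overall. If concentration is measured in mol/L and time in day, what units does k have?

(mol/L)⁻²·day⁻¹

Step 1: For overall order n, rate = k × (concentration)^n.
Step 2: Rate has units mol/L·day⁻¹; concentration term has units (mol/L)^3.
Step 3: k = rate / (concentration)^n, so units of k = (mol/L)^(1-3)·day⁻¹ = (mol/L)⁻²·day⁻¹.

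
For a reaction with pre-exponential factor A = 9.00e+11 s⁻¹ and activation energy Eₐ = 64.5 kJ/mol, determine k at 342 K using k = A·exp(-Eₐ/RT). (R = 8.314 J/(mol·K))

1.27e+02 s⁻¹

Step 1: Use the Arrhenius equation: k = A × exp(-Eₐ/RT)
Step 2: Convert Eₐ to J/mol: 64.5 kJ/mol = 64500 J/mol
Step 3: Calculate the exponent: -Eₐ/(RT) = -64500/(8.314 × 342) = -22.68421
Step 4: k = 9.00e+11 × exp(-22.68421)
Step 5: k = 9.00e+11 × 1.40725e-10 = 1.2665e+02 s⁻¹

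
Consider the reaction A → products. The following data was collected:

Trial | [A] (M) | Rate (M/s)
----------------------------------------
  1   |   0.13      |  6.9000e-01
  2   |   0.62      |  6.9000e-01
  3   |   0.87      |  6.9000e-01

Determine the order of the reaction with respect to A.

zeroth order (0)

Step 1: Compare trials - when concentration changes, rate stays constant.
Step 2: rate₂/rate₁ = 6.9000e-01/6.9000e-01 = 1
Step 3: [A]₂/[A]₁ = 0.62/0.13 = 4.769
Step 4: Since rate ratio ≈ (conc ratio)^0, the reaction is zeroth order.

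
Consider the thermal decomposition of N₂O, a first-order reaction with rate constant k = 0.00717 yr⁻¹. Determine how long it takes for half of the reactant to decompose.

96.67 yr

Step 1: For a first-order reaction, t₁/₂ = ln(2)/k
Step 2: t₁/₂ = ln(2)/0.00717
Step 3: t₁/₂ = 0.6931/0.00717 = 96.67 yr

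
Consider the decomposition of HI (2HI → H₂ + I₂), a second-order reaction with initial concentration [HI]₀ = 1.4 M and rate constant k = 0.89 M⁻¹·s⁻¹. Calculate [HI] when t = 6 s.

0.1652 M

Step 1: For a second-order reaction: 1/[HI] = 1/[HI]₀ + kt
Step 2: 1/[HI] = 1/1.4 + 0.89 × 6
Step 3: 1/[HI] = 0.7143 + 5.34 = 6.054
Step 4: [HI] = 1/6.054 = 0.1652 M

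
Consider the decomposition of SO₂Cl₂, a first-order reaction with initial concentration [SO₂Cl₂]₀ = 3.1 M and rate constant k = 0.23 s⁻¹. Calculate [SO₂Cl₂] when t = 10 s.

0.3108 M

Step 1: For a first-order reaction: [SO₂Cl₂] = [SO₂Cl₂]₀ × e^(-kt)
Step 2: [SO₂Cl₂] = 3.1 × e^(-0.23 × 10)
Step 3: [SO₂Cl₂] = 3.1 × e^(-2.3)
Step 4: [SO₂Cl₂] = 3.1 × 0.100259 = 0.3108 M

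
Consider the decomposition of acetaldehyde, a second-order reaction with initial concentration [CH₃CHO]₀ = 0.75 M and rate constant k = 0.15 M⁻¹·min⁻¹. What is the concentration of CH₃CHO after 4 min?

0.5172 M

Step 1: For a second-order reaction: 1/[CH₃CHO] = 1/[CH₃CHO]₀ + kt
Step 2: 1/[CH₃CHO] = 1/0.75 + 0.15 × 4
Step 3: 1/[CH₃CHO] = 1.333 + 0.6 = 1.933
Step 4: [CH₃CHO] = 1/1.933 = 0.5172 M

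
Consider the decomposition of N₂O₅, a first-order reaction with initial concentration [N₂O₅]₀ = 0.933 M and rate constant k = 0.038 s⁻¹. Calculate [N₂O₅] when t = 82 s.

0.04136 M

Step 1: For a first-order reaction: [N₂O₅] = [N₂O₅]₀ × e^(-kt)
Step 2: [N₂O₅] = 0.933 × e^(-0.038 × 82)
Step 3: [N₂O₅] = 0.933 × e^(-3.116)
Step 4: [N₂O₅] = 0.933 × 0.0443342 = 0.04136 M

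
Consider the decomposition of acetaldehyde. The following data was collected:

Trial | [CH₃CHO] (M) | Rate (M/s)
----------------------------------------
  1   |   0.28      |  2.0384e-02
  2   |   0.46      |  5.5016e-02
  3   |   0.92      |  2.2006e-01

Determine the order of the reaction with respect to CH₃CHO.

second order (2)

Step 1: Compare trials to find order n where rate₂/rate₁ = ([CH₃CHO]₂/[CH₃CHO]₁)^n
Step 2: rate₂/rate₁ = 5.5016e-02/2.0384e-02 = 2.699
Step 3: [CH₃CHO]₂/[CH₃CHO]₁ = 0.46/0.28 = 1.643
Step 4: n = ln(2.699)/ln(1.643) = 2.00 ≈ 2
Step 5: The reaction is second order in CH₃CHO.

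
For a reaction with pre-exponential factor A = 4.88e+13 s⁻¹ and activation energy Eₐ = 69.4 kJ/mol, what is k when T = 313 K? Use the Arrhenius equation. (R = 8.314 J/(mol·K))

1.28e+02 s⁻¹

Step 1: Use the Arrhenius equation: k = A × exp(-Eₐ/RT)
Step 2: Convert Eₐ to J/mol: 69.4 kJ/mol = 69400 J/mol
Step 3: Calculate the exponent: -Eₐ/(RT) = -69400/(8.314 × 313) = -26.66890
Step 4: k = 4.88e+13 × exp(-26.66890)
Step 5: k = 4.88e+13 × 2.61724e-12 = 1.2772e+02 s⁻¹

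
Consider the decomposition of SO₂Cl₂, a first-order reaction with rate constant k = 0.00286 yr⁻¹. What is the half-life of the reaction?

242.4 yr

Step 1: For a first-order reaction, t₁/₂ = ln(2)/k
Step 2: t₁/₂ = ln(2)/0.00286
Step 3: t₁/₂ = 0.6931/0.00286 = 242.4 yr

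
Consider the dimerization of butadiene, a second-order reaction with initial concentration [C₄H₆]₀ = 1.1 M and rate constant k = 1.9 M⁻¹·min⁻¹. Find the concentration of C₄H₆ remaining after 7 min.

0.07038 M

Step 1: For a second-order reaction: 1/[C₄H₆] = 1/[C₄H₆]₀ + kt
Step 2: 1/[C₄H₆] = 1/1.1 + 1.9 × 7
Step 3: 1/[C₄H₆] = 0.9091 + 13.3 = 14.21
Step 4: [C₄H₆] = 1/14.21 = 0.07038 M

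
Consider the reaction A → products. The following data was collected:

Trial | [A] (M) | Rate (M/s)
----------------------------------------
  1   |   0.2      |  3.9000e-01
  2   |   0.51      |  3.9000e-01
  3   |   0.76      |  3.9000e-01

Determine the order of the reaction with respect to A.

zeroth order (0)

Step 1: Compare trials - when concentration changes, rate stays constant.
Step 2: rate₂/rate₁ = 3.9000e-01/3.9000e-01 = 1
Step 3: [A]₂/[A]₁ = 0.51/0.2 = 2.55
Step 4: Since rate ratio ≈ (conc ratio)^0, the reaction is zeroth order.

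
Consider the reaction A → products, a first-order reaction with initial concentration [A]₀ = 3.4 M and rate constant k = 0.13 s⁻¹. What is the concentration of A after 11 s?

0.8137 M

Step 1: For a first-order reaction: [A] = [A]₀ × e^(-kt)
Step 2: [A] = 3.4 × e^(-0.13 × 11)
Step 3: [A] = 3.4 × e^(-1.43)
Step 4: [A] = 3.4 × 0.239309 = 0.8137 M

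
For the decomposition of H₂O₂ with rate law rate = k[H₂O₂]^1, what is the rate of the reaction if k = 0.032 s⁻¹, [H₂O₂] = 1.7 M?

0.0544 M/s

Step 1: Identify the rate law: rate = k[H₂O₂]^1
Step 2: Substitute values: rate = 0.032 × (1.7)^1
Step 3: Calculate: rate = 0.032 × 1.7 = 0.0544 M/s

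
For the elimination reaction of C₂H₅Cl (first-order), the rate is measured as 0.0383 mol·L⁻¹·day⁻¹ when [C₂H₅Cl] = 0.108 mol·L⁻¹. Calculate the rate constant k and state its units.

0.3546 day⁻¹

Step 1: rate = k[C₂H₅Cl]^1, so k = rate / [C₂H₅Cl]^1.
Step 2: k = 0.0383 / (0.108)^1 = 0.0383 / 0.108.
Step 3: k = 0.3546 day⁻¹.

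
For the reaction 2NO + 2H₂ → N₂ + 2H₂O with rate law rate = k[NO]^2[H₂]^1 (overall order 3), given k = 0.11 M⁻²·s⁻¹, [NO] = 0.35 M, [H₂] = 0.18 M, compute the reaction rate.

0.002425 M/s

Step 1: The rate law is rate = k[NO]^2[H₂]^1, overall order = 2+1 = 3
Step 2: Substitute values: rate = 0.11 × (0.35)^2 × (0.18)^1
Step 3: rate = 0.11 × 0.1225 × 0.18 = 0.0024255 M/s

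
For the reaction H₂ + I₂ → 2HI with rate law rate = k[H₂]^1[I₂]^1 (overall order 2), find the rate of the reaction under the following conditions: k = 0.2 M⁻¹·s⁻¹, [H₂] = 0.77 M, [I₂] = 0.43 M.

0.06622 M/s

Step 1: The rate law is rate = k[H₂]^1[I₂]^1, overall order = 1+1 = 2
Step 2: Substitute values: rate = 0.2 × (0.77)^1 × (0.43)^1
Step 3: rate = 0.2 × 0.77 × 0.43 = 0.06622 M/s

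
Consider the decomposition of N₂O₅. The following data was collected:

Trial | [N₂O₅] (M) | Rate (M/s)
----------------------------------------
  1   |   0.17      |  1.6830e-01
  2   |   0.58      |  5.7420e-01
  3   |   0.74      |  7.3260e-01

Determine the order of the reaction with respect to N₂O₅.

first order (1)

Step 1: Compare trials to find order n where rate₂/rate₁ = ([N₂O₅]₂/[N₂O₅]₁)^n
Step 2: rate₂/rate₁ = 5.7420e-01/1.6830e-01 = 3.412
Step 3: [N₂O₅]₂/[N₂O₅]₁ = 0.58/0.17 = 3.412
Step 4: n = ln(3.412)/ln(3.412) = 1.00 ≈ 1
Step 5: The reaction is first order in N₂O₅.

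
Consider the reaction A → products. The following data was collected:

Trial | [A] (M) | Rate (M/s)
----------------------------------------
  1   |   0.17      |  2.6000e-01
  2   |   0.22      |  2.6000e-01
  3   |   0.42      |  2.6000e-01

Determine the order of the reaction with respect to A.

zeroth order (0)

Step 1: Compare trials - when concentration changes, rate stays constant.
Step 2: rate₂/rate₁ = 2.6000e-01/2.6000e-01 = 1
Step 3: [A]₂/[A]₁ = 0.22/0.17 = 1.294
Step 4: Since rate ratio ≈ (conc ratio)^0, the reaction is zeroth order.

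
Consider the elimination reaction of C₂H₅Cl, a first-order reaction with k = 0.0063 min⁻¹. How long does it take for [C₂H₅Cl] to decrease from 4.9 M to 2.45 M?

110 min

Step 1: For first-order: t = ln([C₂H₅Cl]₀/[C₂H₅Cl])/k
Step 2: t = ln(4.9/2.45)/0.0063
Step 3: t = ln(2)/0.0063
Step 4: t = 0.6931/0.0063 = 110 min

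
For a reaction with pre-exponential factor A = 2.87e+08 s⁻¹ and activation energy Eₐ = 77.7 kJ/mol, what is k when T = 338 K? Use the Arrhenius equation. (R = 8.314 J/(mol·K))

2.82e-04 s⁻¹

Step 1: Use the Arrhenius equation: k = A × exp(-Eₐ/RT)
Step 2: Convert Eₐ to J/mol: 77.7 kJ/mol = 77700 J/mol
Step 3: Calculate the exponent: -Eₐ/(RT) = -77700/(8.314 × 338) = -27.64995
Step 4: k = 2.87e+08 × exp(-27.64995)
Step 5: k = 2.87e+08 × 9.81249e-13 = 2.8162e-04 s⁻¹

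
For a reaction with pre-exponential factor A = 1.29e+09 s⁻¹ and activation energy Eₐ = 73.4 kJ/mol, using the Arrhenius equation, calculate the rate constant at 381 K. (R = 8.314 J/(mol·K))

1.11e-01 s⁻¹

Step 1: Use the Arrhenius equation: k = A × exp(-Eₐ/RT)
Step 2: Convert Eₐ to J/mol: 73.4 kJ/mol = 73400 J/mol
Step 3: Calculate the exponent: -Eₐ/(RT) = -73400/(8.314 × 381) = -23.17187
Step 4: k = 1.29e+09 × exp(-23.17187)
Step 5: k = 1.29e+09 × 8.64141e-11 = 1.1147e-01 s⁻¹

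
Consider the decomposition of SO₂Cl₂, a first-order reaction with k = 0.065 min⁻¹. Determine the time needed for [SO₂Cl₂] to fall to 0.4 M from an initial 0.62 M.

6.742 min

Step 1: For first-order: t = ln([SO₂Cl₂]₀/[SO₂Cl₂])/k
Step 2: t = ln(0.62/0.4)/0.065
Step 3: t = ln(1.55)/0.065
Step 4: t = 0.4383/0.065 = 6.742 min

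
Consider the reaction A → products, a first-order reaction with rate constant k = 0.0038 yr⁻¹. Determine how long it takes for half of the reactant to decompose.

182.4 yr

Step 1: For a first-order reaction, t₁/₂ = ln(2)/k
Step 2: t₁/₂ = ln(2)/0.0038
Step 3: t₁/₂ = 0.6931/0.0038 = 182.4 yr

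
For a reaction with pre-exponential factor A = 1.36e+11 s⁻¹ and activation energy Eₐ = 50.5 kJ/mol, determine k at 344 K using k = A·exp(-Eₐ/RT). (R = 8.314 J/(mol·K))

2.92e+03 s⁻¹

Step 1: Use the Arrhenius equation: k = A × exp(-Eₐ/RT)
Step 2: Convert Eₐ to J/mol: 50.5 kJ/mol = 50500 J/mol
Step 3: Calculate the exponent: -Eₐ/(RT) = -50500/(8.314 × 344) = -17.65724
Step 4: k = 1.36e+11 × exp(-17.65724)
Step 5: k = 1.36e+11 × 2.14565e-08 = 2.9181e+03 s⁻¹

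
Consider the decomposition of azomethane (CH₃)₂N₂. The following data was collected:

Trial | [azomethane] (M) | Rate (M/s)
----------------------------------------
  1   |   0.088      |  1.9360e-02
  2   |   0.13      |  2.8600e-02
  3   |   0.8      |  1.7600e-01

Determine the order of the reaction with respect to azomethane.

first order (1)

Step 1: Compare trials to find order n where rate₂/rate₁ = ([azomethane]₂/[azomethane]₁)^n
Step 2: rate₂/rate₁ = 2.8600e-02/1.9360e-02 = 1.477
Step 3: [azomethane]₂/[azomethane]₁ = 0.13/0.088 = 1.477
Step 4: n = ln(1.477)/ln(1.477) = 1.00 ≈ 1
Step 5: The reaction is first order in azomethane.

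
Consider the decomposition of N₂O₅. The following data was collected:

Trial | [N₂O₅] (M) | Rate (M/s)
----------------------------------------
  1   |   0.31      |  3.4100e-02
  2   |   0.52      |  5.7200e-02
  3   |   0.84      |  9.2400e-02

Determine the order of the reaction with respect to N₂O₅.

first order (1)

Step 1: Compare trials to find order n where rate₂/rate₁ = ([N₂O₅]₂/[N₂O₅]₁)^n
Step 2: rate₂/rate₁ = 5.7200e-02/3.4100e-02 = 1.677
Step 3: [N₂O₅]₂/[N₂O₅]₁ = 0.52/0.31 = 1.677
Step 4: n = ln(1.677)/ln(1.677) = 1.00 ≈ 1
Step 5: The reaction is first order in N₂O₅.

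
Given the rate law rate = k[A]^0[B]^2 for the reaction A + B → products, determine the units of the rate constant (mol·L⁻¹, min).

(mol·L⁻¹)⁻¹·min⁻¹

Step 1: Overall order = 0 + 2 = 2.
Step 2: rate has units mol·L⁻¹·min⁻¹; [A]^0[B]^2 has units (mol·L⁻¹)^2.
Step 3: k = rate/([A]^0[B]^2), so units of k = (mol·L⁻¹)^(1-2)·min⁻¹ = (mol·L⁻¹)⁻¹·min⁻¹.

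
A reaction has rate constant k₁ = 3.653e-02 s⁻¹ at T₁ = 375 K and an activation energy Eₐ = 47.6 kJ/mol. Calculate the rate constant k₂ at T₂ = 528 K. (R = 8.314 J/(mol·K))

3.048e+00 s⁻¹

Step 1: Use the two-temperature Arrhenius form: ln(k₂/k₁) = -Eₐ/R × (1/T₂ - 1/T₁)
Step 2: Convert Eₐ to J/mol: 47.6 kJ/mol = 47600 J/mol
Step 3: 1/T₂ - 1/T₁ = 1/528 - 1/375 = -7.727273e-04 K⁻¹
Step 4: ln(k₂/k₁) = -47600/8.314 × -7.727273e-04 = 4.42408
Step 5: k₂ = k₁ × exp(4.42408) = 3.653e-02 × 8.34360e+01 = 3.048e+00 s⁻¹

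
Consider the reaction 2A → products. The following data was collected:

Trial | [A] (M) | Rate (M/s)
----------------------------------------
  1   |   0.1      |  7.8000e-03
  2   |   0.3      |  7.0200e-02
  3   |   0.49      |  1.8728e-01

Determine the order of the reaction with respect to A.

second order (2)

Step 1: Compare trials to find order n where rate₂/rate₁ = ([A]₂/[A]₁)^n
Step 2: rate₂/rate₁ = 7.0200e-02/7.8000e-03 = 9
Step 3: [A]₂/[A]₁ = 0.3/0.1 = 3
Step 4: n = ln(9)/ln(3) = 2.00 ≈ 2
Step 5: The reaction is second order in A.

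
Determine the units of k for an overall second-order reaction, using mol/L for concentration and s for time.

(mol/L)⁻¹·s⁻¹

Step 1: For overall order n, rate = k × (concentration)^n.
Step 2: Rate has units mol/L·s⁻¹; concentration term has units (mol/L)^2.
Step 3: k = rate / (concentration)^n, so units of k = (mol/L)^(1-2)·s⁻¹ = (mol/L)⁻¹·s⁻¹.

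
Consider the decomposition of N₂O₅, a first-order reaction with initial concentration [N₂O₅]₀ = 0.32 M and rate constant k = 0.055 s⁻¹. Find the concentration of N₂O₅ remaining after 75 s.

0.005172 M

Step 1: For a first-order reaction: [N₂O₅] = [N₂O₅]₀ × e^(-kt)
Step 2: [N₂O₅] = 0.32 × e^(-0.055 × 75)
Step 3: [N₂O₅] = 0.32 × e^(-4.125)
Step 4: [N₂O₅] = 0.32 × 0.0161635 = 0.005172 M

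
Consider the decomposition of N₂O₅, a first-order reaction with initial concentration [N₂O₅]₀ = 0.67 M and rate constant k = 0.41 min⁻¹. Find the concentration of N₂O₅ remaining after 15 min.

0.001429 M

Step 1: For a first-order reaction: [N₂O₅] = [N₂O₅]₀ × e^(-kt)
Step 2: [N₂O₅] = 0.67 × e^(-0.41 × 15)
Step 3: [N₂O₅] = 0.67 × e^(-6.15)
Step 4: [N₂O₅] = 0.67 × 0.00213348 = 0.001429 M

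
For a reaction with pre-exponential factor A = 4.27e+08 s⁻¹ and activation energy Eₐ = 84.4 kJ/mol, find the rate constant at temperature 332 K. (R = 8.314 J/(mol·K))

2.24e-05 s⁻¹

Step 1: Use the Arrhenius equation: k = A × exp(-Eₐ/RT)
Step 2: Convert Eₐ to J/mol: 84.4 kJ/mol = 84400 J/mol
Step 3: Calculate the exponent: -Eₐ/(RT) = -84400/(8.314 × 332) = -30.57696
Step 4: k = 4.27e+08 × exp(-30.57696)
Step 5: k = 4.27e+08 × 5.25527e-14 = 2.2440e-05 s⁻¹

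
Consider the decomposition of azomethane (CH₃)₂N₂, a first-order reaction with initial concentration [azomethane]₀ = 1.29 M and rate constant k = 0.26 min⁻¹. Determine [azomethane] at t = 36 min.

0.0001111 M

Step 1: For a first-order reaction: [azomethane] = [azomethane]₀ × e^(-kt)
Step 2: [azomethane] = 1.29 × e^(-0.26 × 36)
Step 3: [azomethane] = 1.29 × e^(-9.36)
Step 4: [azomethane] = 1.29 × 8.61001e-05 = 0.0001111 M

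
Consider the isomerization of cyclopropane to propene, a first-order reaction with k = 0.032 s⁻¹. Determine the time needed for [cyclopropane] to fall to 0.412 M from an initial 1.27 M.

35.18 s

Step 1: For first-order: t = ln([cyclopropane]₀/[cyclopropane])/k
Step 2: t = ln(1.27/0.412)/0.032
Step 3: t = ln(3.083)/0.032
Step 4: t = 1.126/0.032 = 35.18 s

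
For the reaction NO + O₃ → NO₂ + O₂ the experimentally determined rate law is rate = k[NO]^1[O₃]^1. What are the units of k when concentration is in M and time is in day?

M⁻¹·day⁻¹

Step 1: Overall order = 1 + 1 = 2.
Step 2: rate has units M·day⁻¹; [NO]^1[O₃]^1 has units M^2.
Step 3: k = rate/([NO]^1[O₃]^1), so units of k = M^(1-2)·day⁻¹ = M⁻¹·day⁻¹.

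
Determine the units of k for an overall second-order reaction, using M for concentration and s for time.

M⁻¹·s⁻¹

Step 1: For overall order n, rate = k × (concentration)^n.
Step 2: Rate has units M·s⁻¹; concentration term has units M^2.
Step 3: k = rate / (concentration)^n, so units of k = M^(1-2)·s⁻¹ = M⁻¹·s⁻¹.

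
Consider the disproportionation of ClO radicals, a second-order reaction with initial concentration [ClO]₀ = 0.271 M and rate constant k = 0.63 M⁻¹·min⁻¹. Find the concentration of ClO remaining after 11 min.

0.09416 M

Step 1: For a second-order reaction: 1/[ClO] = 1/[ClO]₀ + kt
Step 2: 1/[ClO] = 1/0.271 + 0.63 × 11
Step 3: 1/[ClO] = 3.69 + 6.93 = 10.62
Step 4: [ClO] = 1/10.62 = 0.09416 M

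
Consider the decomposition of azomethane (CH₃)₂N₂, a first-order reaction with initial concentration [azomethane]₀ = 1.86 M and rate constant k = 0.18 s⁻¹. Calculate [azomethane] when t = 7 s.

0.5276 M

Step 1: For a first-order reaction: [azomethane] = [azomethane]₀ × e^(-kt)
Step 2: [azomethane] = 1.86 × e^(-0.18 × 7)
Step 3: [azomethane] = 1.86 × e^(-1.26)
Step 4: [azomethane] = 1.86 × 0.283654 = 0.5276 M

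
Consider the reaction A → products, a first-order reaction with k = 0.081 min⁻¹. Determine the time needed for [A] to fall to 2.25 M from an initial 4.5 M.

8.557 min

Step 1: For first-order: t = ln([A]₀/[A])/k
Step 2: t = ln(4.5/2.25)/0.081
Step 3: t = ln(2)/0.081
Step 4: t = 0.6931/0.081 = 8.557 min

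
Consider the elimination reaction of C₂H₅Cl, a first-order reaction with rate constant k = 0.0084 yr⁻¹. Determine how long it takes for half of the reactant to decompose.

82.52 yr

Step 1: For a first-order reaction, t₁/₂ = ln(2)/k
Step 2: t₁/₂ = ln(2)/0.0084
Step 3: t₁/₂ = 0.6931/0.0084 = 82.52 yr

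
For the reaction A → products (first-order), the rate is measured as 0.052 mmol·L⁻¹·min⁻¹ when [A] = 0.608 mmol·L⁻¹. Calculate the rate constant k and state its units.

0.08553 min⁻¹

Step 1: rate = k[A]^1, so k = rate / [A]^1.
Step 2: k = 0.052 / (0.608)^1 = 0.052 / 0.608.
Step 3: k = 0.08553 min⁻¹.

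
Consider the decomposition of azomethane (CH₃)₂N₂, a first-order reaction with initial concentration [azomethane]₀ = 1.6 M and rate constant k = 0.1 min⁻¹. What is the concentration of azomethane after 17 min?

0.2923 M

Step 1: For a first-order reaction: [azomethane] = [azomethane]₀ × e^(-kt)
Step 2: [azomethane] = 1.6 × e^(-0.1 × 17)
Step 3: [azomethane] = 1.6 × e^(-1.7)
Step 4: [azomethane] = 1.6 × 0.182684 = 0.2923 M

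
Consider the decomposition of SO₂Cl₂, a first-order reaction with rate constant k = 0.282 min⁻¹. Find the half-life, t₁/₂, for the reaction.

2.458 min

Step 1: For a first-order reaction, t₁/₂ = ln(2)/k
Step 2: t₁/₂ = ln(2)/0.282
Step 3: t₁/₂ = 0.6931/0.282 = 2.458 min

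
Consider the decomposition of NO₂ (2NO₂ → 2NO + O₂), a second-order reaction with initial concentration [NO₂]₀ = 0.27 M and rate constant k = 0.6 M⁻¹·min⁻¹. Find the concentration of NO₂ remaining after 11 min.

0.09705 M

Step 1: For a second-order reaction: 1/[NO₂] = 1/[NO₂]₀ + kt
Step 2: 1/[NO₂] = 1/0.27 + 0.6 × 11
Step 3: 1/[NO₂] = 3.704 + 6.6 = 10.3
Step 4: [NO₂] = 1/10.3 = 0.09705 M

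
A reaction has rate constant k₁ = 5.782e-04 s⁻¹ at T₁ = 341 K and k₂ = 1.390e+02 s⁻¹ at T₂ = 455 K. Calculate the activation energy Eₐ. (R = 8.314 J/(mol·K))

140.2 kJ/mol

Step 1: Use the two-temperature Arrhenius form: ln(k₂/k₁) = -Eₐ/R × (1/T₂ - 1/T₁)
Step 2: ln(k₂/k₁) = ln(1.390e+02/5.782e-04) = ln(240401) = 12.3901
Step 3: 1/T₂ - 1/T₁ = 1/455 - 1/341 = -7.347491e-04 K⁻¹
Step 4: Eₐ = -R × ln(k₂/k₁) / (1/T₂ - 1/T₁) = -8.314 × 12.3901 / -7.347491e-04
Step 5: Eₐ = 1.4020e+05 J/mol = 140.2 kJ/mol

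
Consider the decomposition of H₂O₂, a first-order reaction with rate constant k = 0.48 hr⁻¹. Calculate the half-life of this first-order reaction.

1.444 hr

Step 1: For a first-order reaction, t₁/₂ = ln(2)/k
Step 2: t₁/₂ = ln(2)/0.48
Step 3: t₁/₂ = 0.6931/0.48 = 1.444 hr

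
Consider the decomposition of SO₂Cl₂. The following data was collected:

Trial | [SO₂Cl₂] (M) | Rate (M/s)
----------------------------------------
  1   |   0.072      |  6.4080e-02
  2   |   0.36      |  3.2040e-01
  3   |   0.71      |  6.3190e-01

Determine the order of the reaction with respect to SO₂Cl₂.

first order (1)

Step 1: Compare trials to find order n where rate₂/rate₁ = ([SO₂Cl₂]₂/[SO₂Cl₂]₁)^n
Step 2: rate₂/rate₁ = 3.2040e-01/6.4080e-02 = 5
Step 3: [SO₂Cl₂]₂/[SO₂Cl₂]₁ = 0.36/0.072 = 5
Step 4: n = ln(5)/ln(5) = 1.00 ≈ 1
Step 5: The reaction is first order in SO₂Cl₂.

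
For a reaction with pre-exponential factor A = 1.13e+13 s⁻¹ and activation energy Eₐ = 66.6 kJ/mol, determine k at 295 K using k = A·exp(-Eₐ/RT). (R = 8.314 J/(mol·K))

1.82e+01 s⁻¹

Step 1: Use the Arrhenius equation: k = A × exp(-Eₐ/RT)
Step 2: Convert Eₐ to J/mol: 66.6 kJ/mol = 66600 J/mol
Step 3: Calculate the exponent: -Eₐ/(RT) = -66600/(8.314 × 295) = -27.15452
Step 4: k = 1.13e+13 × exp(-27.15452)
Step 5: k = 1.13e+13 × 1.61043e-12 = 1.8198e+01 s⁻¹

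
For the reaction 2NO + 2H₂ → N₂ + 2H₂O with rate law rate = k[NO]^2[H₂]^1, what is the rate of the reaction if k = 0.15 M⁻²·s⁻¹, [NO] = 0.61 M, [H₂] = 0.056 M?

0.003126 M/s

Step 1: The rate law is rate = k[NO]^2[H₂]^1
Step 2: Substitute: rate = 0.15 × (0.61)^2 × (0.056)^1
Step 3: rate = 0.15 × 0.3721 × 0.056 = 0.00312564 M/s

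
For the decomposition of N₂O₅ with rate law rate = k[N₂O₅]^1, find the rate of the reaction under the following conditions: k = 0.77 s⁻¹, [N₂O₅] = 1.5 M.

1.155 M/s

Step 1: Identify the rate law: rate = k[N₂O₅]^1
Step 2: Substitute values: rate = 0.77 × (1.5)^1
Step 3: Calculate: rate = 0.77 × 1.5 = 1.155 M/s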